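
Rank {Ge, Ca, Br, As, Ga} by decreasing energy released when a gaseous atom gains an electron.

Atoms with high Z_eff and room in the valence shell (especially the halogens) have the most exothermic electron affinities.
All lie in period 4; the across-period trend (electron affinity increases left to right) applies, with the exception below.
Note the exception: Ge has a higher electron affinity than As, contrary to the simple trend — adding an electron to As's half-filled 4p³ is unfavourable, so Ge (4p²) has the more exothermic EA.
For reference (kJ/mol): Ca 2, Ga 29, Ge 119, As 78, Br 325.
So from highest to lowest: Br > Ge > As > Ga > Ca.

Br > Ge > As > Ga > Ca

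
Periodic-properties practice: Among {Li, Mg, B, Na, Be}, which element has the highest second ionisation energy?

After 1 electron has been removed, what remains? Li⁺ is the bare [He] core; Mg⁺ still has 1 valence electron; B⁺ still has 2 valence electrons; Na⁺ is the bare [Ne] core; Be⁺ still has 1 valence electron.
Pulling an electron out of a noble-gas core costs far more than removing a remaining valence electron, so Na and Li sit at the high end of IE_2.
Valence configurations: Mg⁺ [Ne]3s¹, B⁺ [He]2s², Be⁺ [He]2s¹.
Tabulated IE_2 (kJ/mol): Li 7298, Mg 1451, B 2427, Na 4562, Be 1757.
So the second ionization energies run Mg < Be < B < Na < Li.

Li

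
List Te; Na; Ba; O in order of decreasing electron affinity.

Te > O > Na > Ba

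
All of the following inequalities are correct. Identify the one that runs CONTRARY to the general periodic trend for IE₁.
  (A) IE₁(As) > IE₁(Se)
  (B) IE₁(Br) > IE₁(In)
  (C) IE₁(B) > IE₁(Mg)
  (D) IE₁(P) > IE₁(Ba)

(A)

The general trend: IE₁ increases across a period and decreases down a group.
(A) As (period 4, group 15) vs Se (period 4, group 16): the stated order contradicts the simple trend.
(B) Br (period 4, group 17) vs In (period 5, group 13): the stated order agrees with the simple trend.
(C) B (period 2, group 13) vs Mg (period 3, group 2): the stated order agrees with the simple trend.
(D) P (period 3, group 15) vs Ba (period 6, group 2): the stated order agrees with the simple trend.
The exception is (A): Se (4p⁴) ionizes more easily than half-filled As (4p³).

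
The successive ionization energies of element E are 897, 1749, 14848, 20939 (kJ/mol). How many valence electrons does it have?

Look for the largest jump between consecutive ionization energies: IE3/IE2 ≈ 8.5, far larger than any earlier ratio.
That jump marks the point where a core electron is being removed. So the atom has 2 valence electrons.

2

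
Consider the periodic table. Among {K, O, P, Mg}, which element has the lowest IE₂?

IE_2 is the cost of taking one more electron from the +1 cation: K⁺ is the bare [Ar] core; O⁺ still has 5 valence electrons; P⁺ still has 4 valence electrons; Mg⁺ still has 1 valence electron.
Usually core removal costs more than valence removal, but here the competition is close: a tightly held n=2 valence electron can cost more to remove than an n=3 core electron, so the actual values have to decide it.
Valence configurations: O⁺ [He]2s²2p³, P⁺ [Ne]3s²3p², Mg⁺ [Ne]3s¹.
Tabulated IE_2 (kJ/mol): K 3052, O 3388, P 1907, Mg 1451.
Hence IE_2: Mg < P < K < O.

Mg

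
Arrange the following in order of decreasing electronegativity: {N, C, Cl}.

Cl > N > C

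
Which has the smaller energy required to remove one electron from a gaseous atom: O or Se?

O is in period 2, group 16; Se is in period 4, group 16.
Across a period the outer electron is held more tightly (higher IE₁); down a group it sits in a higher shell, more shielded, and comes off more easily.
All are in group 16, so first ionization energy increases up the group.
So Se has the smaller energy required to remove one electron from a gaseous atom (Se < O).

Se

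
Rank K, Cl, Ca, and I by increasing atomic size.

Cl < I < Ca < K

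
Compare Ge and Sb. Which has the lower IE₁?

Ge

Ge is in period 4, group 14; Sb is in period 5, group 15.
IE₁ increases left→right with effective nuclear charge and decreases top→bottom as the valence shell moves farther out.
These sit on a diagonal, where the across-period and down-group effects partly cancel.
Sb > Ge: the two effects oppose for this pair; the across-period effect wins (831 vs 762 kJ/mol).
Tabulated first ionization energy (kJ/mol): Ge 762, Sb 831.
So Ge has the lower IE₁ (Ge < Sb).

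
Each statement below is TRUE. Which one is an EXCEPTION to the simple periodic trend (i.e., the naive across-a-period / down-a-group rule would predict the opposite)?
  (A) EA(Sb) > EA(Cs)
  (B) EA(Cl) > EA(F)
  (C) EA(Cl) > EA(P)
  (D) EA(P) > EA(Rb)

(B)

The general trend: electron affinity increases across a period and decreases down a group.
(A) Sb (period 5, group 15) vs Cs (period 6, group 1): the stated order agrees with the simple trend.
(B) Cl (period 3, group 17) vs F (period 2, group 17): the stated order contradicts the simple trend.
(C) Cl (period 3, group 17) vs P (period 3, group 15): the stated order agrees with the simple trend.
(D) P (period 3, group 15) vs Rb (period 5, group 1): the stated order agrees with the simple trend.
The exception is (B): F's small 2p subshell makes the incoming electron feel strong e⁻–e⁻ repulsion, so Cl actually releases more energy on gaining an electron.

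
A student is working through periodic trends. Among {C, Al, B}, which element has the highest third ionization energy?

C

Consider each +2 ion: C²⁺ still has 2 valence electrons; Al²⁺ still has 1 valence electron; B²⁺ still has 1 valence electron.
All are still removing valence electrons, so compare the +2 ions as you would atoms: IE_3 generally rises across a period (higher Z_eff) and falls down a group (larger shell), subject to the usual subshell exceptions.
Valence configurations: C²⁺ [He]2s², Al²⁺ [Ne]3s¹, B²⁺ [He]2s¹.
Tabulated IE_3 (kJ/mol): C 4620, Al 2745, B 3660.
Hence IE_3: Al < B < C.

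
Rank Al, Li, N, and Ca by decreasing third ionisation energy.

IE_3 is the cost of taking one more electron from the +2 cation: Al²⁺ still has 1 valence electron; Li²⁺ is already 1 electron into the core; N²⁺ still has 3 valence electrons; Ca²⁺ is the bare [Ar] core.
Breaking into a closed-shell core is much more expensive than removing a leftover valence electron — Ca and Li have the largest IE_3 here.
Valence configurations: Al²⁺ [Ne]3s¹, N²⁺ [He]2s²2p¹.
Tabulated IE_3 (kJ/mol): Al 2745, Li 11815, N 4578, Ca 4912.
Hence IE_3: Al < N < Ca < Li.

Li, Ca, N, Al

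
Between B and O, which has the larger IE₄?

IE_4 is the cost of taking one more electron from the +3 cation: B³⁺ is the bare [He] core; O³⁺ still has 3 valence electrons.
Pulling an electron out of a noble-gas core costs far more than removing a remaining valence electron, so B sits at the high end of IE_4.
Approximate IE_4 values (kJ/mol): B 25026, O 7469.
Overall IE_4 order: O < B.

B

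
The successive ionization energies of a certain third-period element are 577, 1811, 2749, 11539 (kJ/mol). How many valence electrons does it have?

Look for the largest jump between consecutive ionization energies: IE4/IE3 ≈ 4.2, far larger than any earlier ratio.
That jump marks the point where a core electron is being removed. So the atom has 3 valence electrons.

3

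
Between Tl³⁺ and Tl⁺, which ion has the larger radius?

Both ions have Z = 81 protons, but Tl³⁺ has lost more electrons, so its remaining electrons feel a larger effective nuclear charge per electron and are pulled in more tightly.
Higher positive charge → smaller ion, so Tl⁺ > Tl³⁺.

Tl⁺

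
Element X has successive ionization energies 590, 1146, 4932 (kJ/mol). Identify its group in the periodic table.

Group 2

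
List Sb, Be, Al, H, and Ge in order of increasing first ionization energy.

Al < Ge < Sb < Be < H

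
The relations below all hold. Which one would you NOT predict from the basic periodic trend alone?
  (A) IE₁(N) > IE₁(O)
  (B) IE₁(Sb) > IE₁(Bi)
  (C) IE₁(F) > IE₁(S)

(A)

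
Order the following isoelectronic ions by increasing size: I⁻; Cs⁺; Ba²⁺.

All of these have 54 electrons, so size is governed by nuclear charge alone: the more protons, the stronger the pull on the same electron cloud, and the smaller the ion.
Nuclear charges: Ba²⁺ (Z=56), Cs⁺ (Z=55), I⁻ (Z=53).
Smallest to largest: Ba²⁺ < Cs⁺ < I⁻.

Ba²⁺ < Cs⁺ < I⁻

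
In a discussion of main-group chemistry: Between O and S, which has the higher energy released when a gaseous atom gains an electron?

EA tends to increase across a period and decrease down a group, though the pattern is less regular than for IE or radius.
All are in group 16; the group trend (electron affinity increases up the group) applies, with the exception below.
Note the exception: S has a higher electron affinity than O, contrary to the simple trend — the compact 2p subshell of O repels the added electron more than S's larger 3p does.
Tabulated electron affinity (kJ/mol): O 141, S 200.
So S has the higher energy released when a gaseous atom gains an electron (S > O).

S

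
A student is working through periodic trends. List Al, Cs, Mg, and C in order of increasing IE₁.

Cs, Al, Mg, C

Removing the outermost electron gets harder across a period and easier down a group.
Here both period and group differ, so the two effects have to be weighed against each other.
Al > Cs: relative to Cs, both the across-period and down-group shifts push Al's first ionization energy up.
Mg > Al: this pair runs against the simple trend — see the exception note.
C > Mg: both effects reinforce here, so C is clearly the higher of the two.
Note the exception: Mg has a higher first ionization energy than Al, contrary to the simple trend — Al's single 3p electron is easier to remove than one from Mg's filled 3s².
Approximate values (kJ/mol): C 1086, Mg 738, Al 578, Cs 376.
So from lowest to highest: Cs < Al < Mg < C.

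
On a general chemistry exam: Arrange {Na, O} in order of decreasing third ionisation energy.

Consider each +2 ion: Na²⁺ is already 1 electron into the core; O²⁺ still has 4 valence electrons.
Pulling an electron out of a noble-gas core costs far more than removing a remaining valence electron, so Na sits at the high end of IE_3.
The numbers (kJ/mol): Na 6910, O 5300.
Overall IE_3 order: O < Na.

Na > O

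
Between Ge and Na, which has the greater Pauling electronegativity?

Atoms toward the upper right of the periodic table pull bonding electrons most strongly.
Neither a single period nor a single group — weigh both effects.
Ge > Na: period and group pull opposite ways; the across-period shift dominates (2.01 vs 0.93).
For reference (Pauling): Na 0.93, Ge 2.01.
So Ge has the greater Pauling electronegativity (Ge > Na).

Ge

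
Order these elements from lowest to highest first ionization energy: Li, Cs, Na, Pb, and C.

Cs, Na, Li, Pb, C

Li is in period 2, group 1; C is in period 2, group 14; Na is in period 3, group 1; Cs is in period 6, group 1; Pb is in period 6, group 14.
Across a period the outer electron is held more tightly (higher IE₁); down a group it sits in a higher shell, more shielded, and comes off more easily.
These span different periods and groups, so the two trends combine.
Na > Cs: they share group 1; the group trend gives Na the larger value.
Li > Na: Li sits above Na in group 1, so the down-group effect alone puts Li higher.
Pb > Li: period and group pull opposite ways; the across-period shift dominates (716 vs 520 kJ/mol).
C > Pb: C sits above Pb in group 14, so the down-group effect alone puts C higher.
For reference (kJ/mol): Li 520, C 1086, Na 496, Cs 376, Pb 716.
So from lowest to highest: Cs < Na < Li < Pb < C.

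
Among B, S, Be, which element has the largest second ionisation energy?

After 1 electron has been removed, what remains? B⁺ still has 2 valence electrons; S⁺ still has 5 valence electrons; Be⁺ still has 1 valence electron.
All are still removing valence electrons, so compare the +1 ions as you would atoms: IE_2 generally rises across a period (higher Z_eff) and falls down a group (larger shell), subject to the usual subshell exceptions.
Valence configurations: B⁺ [He]2s², S⁺ [Ne]3s²3p³, Be⁺ [He]2s¹.
Approximate IE_2 values (kJ/mol): B 2427, S 2252, Be 1757.
Putting it together, IE_2: Be < S < B.

B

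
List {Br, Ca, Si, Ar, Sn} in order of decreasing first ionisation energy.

Ar, Br, Si, Sn, Ca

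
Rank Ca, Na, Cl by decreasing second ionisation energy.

Na, Cl, Ca

After 1 electron has been removed, what remains? Ca⁺ still has 1 valence electron; Na⁺ is the bare [Ne] core; Cl⁺ still has 6 valence electrons.
Breaking into a closed-shell core is much more expensive than removing a leftover valence electron — Na has the largest IE_2 here.
Valence configurations: Ca⁺ [Ar]4s¹, Cl⁺ [Ne]3s²3p⁴.
Approximate IE_2 values (kJ/mol): Ca 1145, Na 4562, Cl 2298.
Overall IE_2 order: Ca < Cl < Na.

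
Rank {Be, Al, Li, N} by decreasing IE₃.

Be, Li, N, Al

After 2 electrons have been removed, what remains? Be²⁺ is the bare [He] core; Al²⁺ still has 1 valence electron; Li²⁺ is already 1 electron into the core; N²⁺ still has 3 valence electrons.
Pulling an electron out of a noble-gas core costs far more than removing a remaining valence electron, so Li and Be sit at the high end of IE_3.
Valence configurations: Al²⁺ [Ne]3s¹, N²⁺ [He]2s²2p¹.
Approximate IE_3 values (kJ/mol): Be 14849, Al 2745, Li 11815, N 4578.
Hence IE_3: Al < N < Li < Be.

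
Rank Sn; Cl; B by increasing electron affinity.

B is in period 2, group 13; Cl is in period 3, group 17; Sn is in period 5, group 14.
EA tends to increase across a period and decrease down a group, though the pattern is less regular than for IE or radius.
These span different periods and groups, so the two trends combine.
Sn > B: the two effects oppose for this pair; the across-period effect wins (107 vs 27 kJ/mol).
Cl > Sn: relative to Sn, both the across-period and down-group shifts push Cl's electron affinity up.
For reference (kJ/mol): B 27, Cl 349, Sn 107.
So from lowest to highest: B < Sn < Cl.

B, Sn, Cl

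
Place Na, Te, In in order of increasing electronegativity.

Na < In < Te

Na is in period 3, group 1; In is in period 5, group 13; Te is in period 5, group 16.
Atoms toward the upper right of the periodic table pull bonding electrons most strongly.
Here both period and group differ, so the two effects have to be weighed against each other.
In > Na: the two effects oppose for this pair; the across-period effect wins (1.78 vs 0.93).
Te > In: both are in period 5; the period trend gives Te the larger value.
Approximate values (Pauling): Na 0.93, In 1.78, Te 2.10.
So from lowest to highest: Na < In < Te.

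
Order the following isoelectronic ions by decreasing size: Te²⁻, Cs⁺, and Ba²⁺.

Te²⁻ > Cs⁺ > Ba²⁺

All of these have 54 electrons, so size is governed by nuclear charge alone: the more protons, the stronger the pull on the same electron cloud, and the smaller the ion.
Nuclear charges: Ba²⁺ (Z=56), Cs⁺ (Z=55), Te²⁻ (Z=52).
Largest to smallest: Te²⁻ > Cs⁺ > Ba²⁺.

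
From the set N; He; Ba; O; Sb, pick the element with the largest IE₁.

He

IE₁ increases left→right with effective nuclear charge and decreases top→bottom as the valence shell moves farther out.
Here both period and group differ, so the two effects have to be weighed against each other.
Sb > Ba: relative to Ba, both the across-period and down-group shifts push Sb's first ionization energy up.
O > Sb: relative to Sb, both the across-period and down-group shifts push O's first ionization energy up.
N > O: this pair runs against the simple trend — see the exception note.
He > N: relative to N, both the across-period and down-group shifts push He's first ionization energy up.
Note the exception: N has a higher first ionization energy than O, contrary to the simple trend — pairing an electron in O's 2p⁴ costs repulsion energy, so O ionizes more easily than half-filled N (2p³).
For reference (kJ/mol): He 2372, N 1402, O 1314, Sb 831, Ba 503.
The largest IE₁ among these belongs to He.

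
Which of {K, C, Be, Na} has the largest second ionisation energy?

Na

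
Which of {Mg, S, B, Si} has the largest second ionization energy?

Consider each +1 ion: Mg⁺ still has 1 valence electron; S⁺ still has 5 valence electrons; B⁺ still has 2 valence electrons; Si⁺ still has 3 valence electrons.
All are still removing valence electrons, so compare the +1 ions as you would atoms: IE_2 generally rises across a period (higher Z_eff) and falls down a group (larger shell), subject to the usual subshell exceptions.
Valence configurations: Mg⁺ [Ne]3s¹, S⁺ [Ne]3s²3p³, B⁺ [He]2s², Si⁺ [Ne]3s²3p¹.
The numbers (kJ/mol): Mg 1451, S 2252, B 2427, Si 1577.
Overall IE_2 order: Mg < Si < S < B.

B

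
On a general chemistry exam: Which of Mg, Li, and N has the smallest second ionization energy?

Mg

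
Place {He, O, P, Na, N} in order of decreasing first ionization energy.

He > N > O > P > Na

He is in period 1, group 18; N is in period 2, group 15; O is in period 2, group 16; Na is in period 3, group 1; P is in period 3, group 15.
Removing the outermost electron gets harder across a period and easier down a group.
These span different periods and groups, so the two trends combine.
P > Na: P lies to the right of Na in period 3, so the across-period effect alone puts P higher.
O > P: relative to P, both the across-period and down-group shifts push O's first ionization energy up.
N > O: this pair runs against the simple trend — see the exception note.
He > N: both effects reinforce here, so He is clearly the higher of the two.
Note the exception: N has a higher first ionization energy than O, contrary to the simple trend — pairing an electron in O's 2p⁴ costs repulsion energy, so O ionizes more easily than half-filled N (2p³).
Tabulated first ionization energy (kJ/mol): He 2372, N 1402, O 1314, Na 496, P 1012.
So from highest to lowest: He > N > O > P > Na.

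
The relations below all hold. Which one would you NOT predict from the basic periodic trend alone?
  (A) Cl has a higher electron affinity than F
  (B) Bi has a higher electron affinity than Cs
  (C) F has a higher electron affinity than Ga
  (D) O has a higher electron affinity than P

(A)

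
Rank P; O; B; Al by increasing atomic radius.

B is in period 2, group 13; O is in period 2, group 16; Al is in period 3, group 13; P is in period 3, group 15.
Across a period the added protons contract the valence shell; down a group each new principal shell makes the atom larger.
Here both period and group differ, so the two effects have to be weighed against each other.
B > O: B lies to the left of O in period 2, so the across-period effect alone puts B larger.
P > B: the two effects oppose for this pair; the down-group effect wins (111 vs 85 pm).
Al > P: Al lies to the left of P in period 3, so the across-period effect alone puts Al larger.
Tabulated atomic radius (pm): B 85, O 63, Al 126, P 111.
So from smallest to largest: O < B < P < Al.

O, B, P, Al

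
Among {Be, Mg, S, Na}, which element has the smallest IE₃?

IE_3 is the cost of taking one more electron from the +2 cation: Be²⁺ is the bare [He] core; Mg²⁺ is the bare [Ne] core; S²⁺ still has 4 valence electrons; Na²⁺ is already 1 electron into the core.
Pulling an electron out of a noble-gas core costs far more than removing a remaining valence electron, so Na, Mg and Be sit at the high end of IE_3.
The numbers (kJ/mol): Be 14849, Mg 7733, S 3357, Na 6910.
So the third ionization energies run S < Na < Mg < Be.

S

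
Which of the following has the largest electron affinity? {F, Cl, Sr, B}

Cl

B is in period 2, group 13; F is in period 2, group 17; Cl is in period 3, group 17; Sr is in period 5, group 2.
Electron affinity generally becomes more exothermic across a period toward the halogens and less exothermic down a group.
These span different periods and groups, so the two trends combine.
B > Sr: relative to Sr, both the across-period and down-group shifts push B's electron affinity up.
F > B: both are in period 2; the period trend gives F the larger value.
Cl > F: this pair runs against the simple trend — see the exception note.
Note the exception: Cl has a higher electron affinity than F, contrary to the simple trend — F's small 2p subshell makes the incoming electron feel strong e⁻–e⁻ repulsion, so Cl actually releases more energy on gaining an electron.
Approximate values (kJ/mol): B 27, F 328, Cl 349, Sr 5.
The largest electron affinity among these belongs to Cl.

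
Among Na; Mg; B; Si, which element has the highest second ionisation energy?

The second ionization energy removes an electron from the +1 ion. For each element: Na⁺ is the bare [Ne] core; Mg⁺ still has 1 valence electron; B⁺ still has 2 valence electrons; Si⁺ still has 3 valence electrons.
Core electrons are held far more tightly than valence electrons, so Na tops the IE_2 order.
Valence configurations: Mg⁺ [Ne]3s¹, B⁺ [He]2s², Si⁺ [Ne]3s²3p¹.
Approximate IE_2 values (kJ/mol): Na 4562, Mg 1451, B 2427, Si 1577.
So the second ionization energies run Mg < Si < B < Na.

Na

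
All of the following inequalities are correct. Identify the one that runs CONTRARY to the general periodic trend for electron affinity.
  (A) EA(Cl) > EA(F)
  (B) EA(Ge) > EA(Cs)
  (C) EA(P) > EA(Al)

(A)

The general trend: electron affinity increases across a period and decreases down a group.
(A) Cl (period 3, group 17) vs F (period 2, group 17): the stated order contradicts the simple trend.
(B) Ge (period 4, group 14) vs Cs (period 6, group 1): the stated order agrees with the simple trend.
(C) P (period 3, group 15) vs Al (period 3, group 13): the stated order agrees with the simple trend.
The exception is (A): F's small 2p subshell makes the incoming electron feel strong e⁻–e⁻ repulsion, so Cl actually releases more energy on gaining an electron.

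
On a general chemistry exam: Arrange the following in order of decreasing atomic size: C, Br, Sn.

C is in period 2, group 14; Br is in period 4, group 17; Sn is in period 5, group 14.
Across a period the added protons contract the valence shell; down a group each new principal shell makes the atom larger.
Here both period and group differ, so the two effects have to be weighed against each other.
Br > C: the two effects oppose for this pair; the down-group effect wins (114 vs 75 pm).
Sn > Br: relative to Br, both the across-period and down-group shifts push Sn's atomic radius up.
Approximate values (pm): C 75, Br 114, Sn 140.
So from largest to smallest: Sn > Br > C.

Sn, Br, C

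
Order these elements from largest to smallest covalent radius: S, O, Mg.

Mg, S, O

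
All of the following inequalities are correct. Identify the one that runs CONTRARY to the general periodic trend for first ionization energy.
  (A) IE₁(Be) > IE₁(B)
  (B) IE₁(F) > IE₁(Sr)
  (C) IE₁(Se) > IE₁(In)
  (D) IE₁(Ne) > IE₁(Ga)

The general trend: first ionization energy increases across a period and decreases down a group.
(A) Be (period 2, group 2) vs B (period 2, group 13): the stated order contradicts the simple trend.
(B) F (period 2, group 17) vs Sr (period 5, group 2): the stated order agrees with the simple trend.
(C) Se (period 4, group 16) vs In (period 5, group 13): the stated order agrees with the simple trend.
(D) Ne (period 2, group 18) vs Ga (period 4, group 13): the stated order agrees with the simple trend.
The exception is (A): removing B's lone 2p electron is easier than breaking Be's filled 2s².

(A)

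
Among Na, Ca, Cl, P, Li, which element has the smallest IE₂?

IE_2 is the cost of taking one more electron from the +1 cation: Na⁺ is the bare [Ne] core; Ca⁺ still has 1 valence electron; Cl⁺ still has 6 valence electrons; P⁺ still has 4 valence electrons; Li⁺ is the bare [He] core.
Pulling an electron out of a noble-gas core costs far more than removing a remaining valence electron, so Na and Li sit at the high end of IE_2.
Valence configurations: Ca⁺ [Ar]4s¹, Cl⁺ [Ne]3s²3p⁴, P⁺ [Ne]3s²3p².
The numbers (kJ/mol): Na 4562, Ca 1145, Cl 2298, P 1907, Li 7298.
Hence IE_2: Ca < P < Cl < Na < Li.

Ca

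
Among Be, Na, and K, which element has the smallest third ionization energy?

K

Consider each +2 ion: Be²⁺ is the bare [He] core; Na²⁺ is already 1 electron into the core; K²⁺ is already 1 electron into the core.
All of these are removing an electron from a noble-gas core or deeper; the smaller core (lower principal quantum number) is held far more tightly, and within a period the higher nuclear charge binds the same core more tightly.
Tabulated IE_3 (kJ/mol): Be 14849, Na 6910, K 4420.
Overall IE_3 order: K < Na < Be.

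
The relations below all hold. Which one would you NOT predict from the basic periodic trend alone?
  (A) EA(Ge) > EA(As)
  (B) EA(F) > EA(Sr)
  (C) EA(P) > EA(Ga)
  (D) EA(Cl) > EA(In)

(A)

The general trend: electron affinity increases across a period and decreases down a group.
(A) Ge (period 4, group 14) vs As (period 4, group 15): the stated order contradicts the simple trend.
(B) F (period 2, group 17) vs Sr (period 5, group 2): the stated order agrees with the simple trend.
(C) P (period 3, group 15) vs Ga (period 4, group 13): the stated order agrees with the simple trend.
(D) Cl (period 3, group 17) vs In (period 5, group 13): the stated order agrees with the simple trend.
The exception is (A): adding an electron to As's half-filled 4p³ is unfavourable, so Ge (4p²) has the more exothermic EA.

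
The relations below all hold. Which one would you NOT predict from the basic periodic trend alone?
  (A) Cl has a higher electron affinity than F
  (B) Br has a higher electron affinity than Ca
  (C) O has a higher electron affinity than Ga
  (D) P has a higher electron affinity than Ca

(A)

The general trend: electron affinity increases across a period and decreases down a group.
(A) Cl (period 3, group 17) vs F (period 2, group 17): the stated order contradicts the simple trend.
(B) Br (period 4, group 17) vs Ca (period 4, group 2): the stated order agrees with the simple trend.
(C) O (period 2, group 16) vs Ga (period 4, group 13): the stated order agrees with the simple trend.
(D) P (period 3, group 15) vs Ca (period 4, group 2): the stated order agrees with the simple trend.
The exception is (A): F's small 2p subshell makes the incoming electron feel strong e⁻–e⁻ repulsion, so Cl actually releases more energy on gaining an electron.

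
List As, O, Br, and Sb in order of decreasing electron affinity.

Br, O, Sb, As

O is in period 2, group 16; As is in period 4, group 15; Br is in period 4, group 17; Sb is in period 5, group 15.
Electron affinity generally becomes more exothermic across a period toward the halogens and less exothermic down a group.
Here both period and group differ, so the two effects have to be weighed against each other.
Sb > As: this pair runs against the simple trend — see the exception note.
O > Sb: relative to Sb, both the across-period and down-group shifts push O's electron affinity up.
Br > O: the two effects oppose for this pair; the across-period effect wins (325 vs 141 kJ/mol).
Note the exception: Sb has a higher electron affinity than As, contrary to the simple trend — both are half-filled np³, but the pairing/repulsion penalty for the added electron shrinks as the p orbitals become larger and more diffuse down the group, and for Sb that outweighs the weaker nuclear attraction.
Tabulated electron affinity (kJ/mol): O 141, As 78, Br 325, Sb 103.
So from highest to lowest: Br > O > Sb > As.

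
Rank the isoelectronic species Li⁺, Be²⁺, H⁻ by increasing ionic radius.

All of these have 2 electrons, so size is governed by nuclear charge alone: the more protons, the stronger the pull on the same electron cloud, and the smaller the ion.
Nuclear charges: Be²⁺ (Z=4), Li⁺ (Z=3), H⁻ (Z=1).
Smallest to largest: Be²⁺ < Li⁺ < H⁻.

Be²⁺ < Li⁺ < H⁻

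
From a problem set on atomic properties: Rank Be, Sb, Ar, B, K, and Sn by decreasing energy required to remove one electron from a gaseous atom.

Ar, Be, Sb, B, Sn, K

Be is in period 2, group 2; B is in period 2, group 13; Ar is in period 3, group 18; K is in period 4, group 1; Sn is in period 5, group 14; Sb is in period 5, group 15.
First ionization energy rises across a period (greater Z_eff holds electrons more tightly) and falls down a group (valence electrons are farther from the nucleus).
Here both period and group differ, so the two effects have to be weighed against each other.
Sn > K: period and group pull opposite ways; the across-period shift dominates (709 vs 419 kJ/mol).
B > Sn: period and group pull opposite ways; the down-group shift dominates (801 vs 709 kJ/mol).
Sb > B: period and group pull opposite ways; the across-period shift dominates (831 vs 801 kJ/mol).
Be > Sb: period and group pull opposite ways; the down-group shift dominates (900 vs 831 kJ/mol).
Ar > Be: period and group pull opposite ways; the across-period shift dominates (1521 vs 900 kJ/mol).
Note the exception: Be has a higher first ionization energy than B, contrary to the simple trend — removing B's lone 2p electron is easier than breaking Be's filled 2s².
Approximate values (kJ/mol): Be 900, B 801, Ar 1521, K 419, Sn 709, Sb 831.
So from highest to lowest: Ar > Be > Sb > B > Sn > K.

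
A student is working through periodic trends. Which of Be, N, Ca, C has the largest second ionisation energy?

After 1 electron has been removed, what remains? Be⁺ still has 1 valence electron; N⁺ still has 4 valence electrons; Ca⁺ still has 1 valence electron; C⁺ still has 3 valence electrons.
All are still removing valence electrons, so compare the +1 ions as you would atoms: IE_2 generally rises across a period (higher Z_eff) and falls down a group (larger shell), subject to the usual subshell exceptions.
Valence configurations: Be⁺ [He]2s¹, N⁺ [He]2s²2p², Ca⁺ [Ar]4s¹, C⁺ [He]2s²2p¹.
Approximate IE_2 values (kJ/mol): Be 1757, N 2856, Ca 1145, C 2353.
So the second ionization energies run Ca < Be < C < N.

N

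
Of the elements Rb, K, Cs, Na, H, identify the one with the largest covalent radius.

H is in period 1, group 1; Na is in period 3, group 1; K is in period 4, group 1; Rb is in period 5, group 1; Cs is in period 6, group 1.
Radius decreases left→right (rising Z_eff, same n) and increases top→bottom (higher n).
All are in group 1, so atomic radius increases down the group.
The largest covalent radius among these belongs to Cs.

Cs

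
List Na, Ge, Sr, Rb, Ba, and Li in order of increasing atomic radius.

Li is in period 2, group 1; Na is in period 3, group 1; Ge is in period 4, group 14; Rb is in period 5, group 1; Sr is in period 5, group 2; Ba is in period 6, group 2.
Radius decreases left→right (rising Z_eff, same n) and increases top→bottom (higher n).
Neither a single period nor a single group — weigh both effects.
Li > Ge: the two effects oppose for this pair; the across-period effect wins (133 vs 121 pm).
Na > Li: they share group 1; the group trend gives Na the larger value.
Sr > Na: period and group pull opposite ways; the down-group shift dominates (185 vs 155 pm).
Ba > Sr: Ba sits below Sr in group 2, so the down-group effect alone puts Ba larger.
Rb > Ba: period and group pull opposite ways; the across-period shift dominates (210 vs 196 pm).
For reference (pm): Li 133, Na 155, Ge 121, Rb 210, Sr 185, Ba 196.
So from smallest to largest: Ge < Li < Na < Sr < Ba < Rb.

Ge, Li, Na, Sr, Ba, Rb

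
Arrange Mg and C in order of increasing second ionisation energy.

Mg < C

The second ionization energy removes an electron from the +1 ion. For each element: Mg⁺ still has 1 valence electron; C⁺ still has 3 valence electrons.
All are still removing valence electrons, so compare the +1 ions as you would atoms: IE_2 generally rises across a period (higher Z_eff) and falls down a group (larger shell), subject to the usual subshell exceptions.
Valence configurations: Mg⁺ [Ne]3s¹, C⁺ [He]2s²2p¹.
Approximate IE_2 values (kJ/mol): Mg 1451, C 2353.
Putting it together, IE_2: Mg < C.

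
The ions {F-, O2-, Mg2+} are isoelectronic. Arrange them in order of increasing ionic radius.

Mg2+, F-, O2-

All of these have 10 electrons, so size is governed by nuclear charge alone: the more protons, the stronger the pull on the same electron cloud, and the smaller the ion.
Nuclear charges: Mg2+ (Z=12), F- (Z=9), O2- (Z=8).
Smallest to largest: Mg2+ < F- < O2-.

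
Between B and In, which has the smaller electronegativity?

Atoms toward the upper right of the periodic table pull bonding electrons most strongly.
All are in group 13, so electronegativity increases up the group.
So In has the smaller electronegativity (In < B).

In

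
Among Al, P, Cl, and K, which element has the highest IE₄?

Al

Consider each +3 ion: Al³⁺ is the bare [Ne] core; P³⁺ still has 2 valence electrons; Cl³⁺ still has 4 valence electrons; K³⁺ is already 2 electrons into the core.
Core electrons are held far more tightly than valence electrons, so K and Al top the IE_4 order.
Valence configurations: P³⁺ [Ne]3s², Cl³⁺ [Ne]3s²3p².
Approximate IE_4 values (kJ/mol): Al 11577, P 4964, Cl 5159, K 5877.
Overall IE_4 order: P < Cl < K < Al.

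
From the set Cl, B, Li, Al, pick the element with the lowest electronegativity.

Li is in period 2, group 1; B is in period 2, group 13; Al is in period 3, group 13; Cl is in period 3, group 17.
Electronegativity increases across a period and decreases down a group, tracking effective nuclear charge and atomic size.
Here both period and group differ, so the two effects have to be weighed against each other.
Al > Li: the two effects oppose for this pair; the across-period effect wins (1.61 vs 0.98).
B > Al: they share group 13; the group trend gives B the larger value.
Cl > B: period and group pull opposite ways; the across-period shift dominates (3.16 vs 2.04).
Tabulated electronegativity (Pauling): Li 0.98, B 2.04, Al 1.61, Cl 3.16.
The lowest electronegativity among these belongs to Li.

Li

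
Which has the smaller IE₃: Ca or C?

After 2 electrons have been removed, what remains? Ca²⁺ is the bare [Ar] core; C²⁺ still has 2 valence electrons.
Breaking into a closed-shell core is much more expensive than removing a leftover valence electron — Ca has the largest IE_3 here.
Tabulated IE_3 (kJ/mol): Ca 4912, C 4620.
So the third ionization energies run C < Ca.

C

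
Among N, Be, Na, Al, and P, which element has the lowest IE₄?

P

The fourth ionization energy removes an electron from the +3 ion. For each element: N³⁺ still has 2 valence electrons; Be³⁺ is already 1 electron into the core; Na³⁺ is already 2 electrons into the core; Al³⁺ is the bare [Ne] core; P³⁺ still has 2 valence electrons.
Core electrons are held far more tightly than valence electrons, so Na, Al and Be top the IE_4 order.
Valence configurations: N³⁺ [He]2s², P³⁺ [Ne]3s².
The numbers (kJ/mol): N 7475, Be 21007, Na 9543, Al 11577, P 4964.
Hence IE_4: P < N < Na < Al < Be.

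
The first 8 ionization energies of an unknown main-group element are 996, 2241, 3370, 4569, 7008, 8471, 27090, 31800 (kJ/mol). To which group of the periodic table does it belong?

Group 16

Look for the largest jump between consecutive ionization energies: IE7/IE6 ≈ 3.2, far larger than any earlier ratio.
That jump marks the point where a core electron is being removed. So the atom has 6 valence electrons.
A main-group element with 6 valence electrons is in group 16.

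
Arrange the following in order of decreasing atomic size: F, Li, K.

K > Li > F

Li is in period 2, group 1; F is in period 2, group 17; K is in period 4, group 1.
Across a period the added protons contract the valence shell; down a group each new principal shell makes the atom larger.
These span different periods and groups, so the two trends combine.
Li > F: both are in period 2; the period trend gives Li the larger value.
K > Li: they share group 1; the group trend gives K the larger value.
Approximate values (pm): Li 133, F 64, K 196.
So from largest to smallest: K > Li > F.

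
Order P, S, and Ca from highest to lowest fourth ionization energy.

Ca > P > S

IE_4 is the cost of taking one more electron from the +3 cation: P³⁺ still has 2 valence electrons; S³⁺ still has 3 valence electrons; Ca³⁺ is already 1 electron into the core.
Core electrons are held far more tightly than valence electrons, so Ca tops the IE_4 order.
Valence configurations: P³⁺ [Ne]3s², S³⁺ [Ne]3s²3p¹.
S³⁺ loses a lone 3p electron whereas P³⁺ must break into a filled 3s² pair, so IE_4(P) > IE_4(S) even though S has the higher nuclear charge.
Tabulated IE_4 (kJ/mol): P 4964, S 4556, Ca 6491.
Hence IE_4: S < P < Ca.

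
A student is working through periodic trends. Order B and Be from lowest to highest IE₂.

Be < B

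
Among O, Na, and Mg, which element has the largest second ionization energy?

Na

The second ionization energy removes an electron from the +1 ion. For each element: O⁺ still has 5 valence electrons; Na⁺ is the bare [Ne] core; Mg⁺ still has 1 valence electron.
Pulling an electron out of a noble-gas core costs far more than removing a remaining valence electron, so Na sits at the high end of IE_2.
Valence configurations: O⁺ [He]2s²2p³, Mg⁺ [Ne]3s¹.
Approximate IE_2 values (kJ/mol): O 3388, Na 4562, Mg 1451.
Putting it together, IE_2: Mg < O < Na.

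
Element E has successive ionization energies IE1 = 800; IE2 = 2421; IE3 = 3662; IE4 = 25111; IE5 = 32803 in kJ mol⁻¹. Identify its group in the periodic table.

Look for the largest jump between consecutive ionization energies: IE4/IE3 ≈ 6.9, far larger than any earlier ratio.
That jump marks the point where a core electron is being removed. So the atom has 3 valence electrons.
A main-group element with 3 valence electrons is in group 13.

Group 13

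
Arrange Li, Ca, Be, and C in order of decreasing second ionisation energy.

Li > C > Be > Ca

The second ionization energy removes an electron from the +1 ion. For each element: Li⁺ is the bare [He] core; Ca⁺ still has 1 valence electron; Be⁺ still has 1 valence electron; C⁺ still has 3 valence electrons.
Breaking into a closed-shell core is much more expensive than removing a leftover valence electron — Li has the largest IE_2 here.
Valence configurations: Ca⁺ [Ar]4s¹, Be⁺ [He]2s¹, C⁺ [He]2s²2p¹.
Tabulated IE_2 (kJ/mol): Li 7298, Ca 1145, Be 1757, C 2353.
Hence IE_2: Ca < Be < C < Li.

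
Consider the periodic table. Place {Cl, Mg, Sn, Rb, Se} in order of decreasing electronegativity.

Electronegativity increases across a period and decreases down a group, tracking effective nuclear charge and atomic size.
These span different periods and groups, so the two trends combine.
Mg > Rb: relative to Rb, both the across-period and down-group shifts push Mg's electronegativity up.
Sn > Mg: the two effects oppose for this pair; the across-period effect wins (1.96 vs 1.31).
Se > Sn: both effects reinforce here, so Se is clearly the higher of the two.
Cl > Se: relative to Se, both the across-period and down-group shifts push Cl's electronegativity up.
For reference (Pauling): Mg 1.31, Cl 3.16, Se 2.55, Rb 0.82, Sn 1.96.
So from highest to lowest: Cl > Se > Sn > Mg > Rb.

Cl > Se > Sn > Mg > Rb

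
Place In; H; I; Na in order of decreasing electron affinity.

I > H > Na > In

Atoms with high Z_eff and room in the valence shell (especially the halogens) have the most exothermic electron affinities.
Here both period and group differ, so the two effects have to be weighed against each other.
Na > In: period and group pull opposite ways; the down-group shift dominates (53 vs 29 kJ/mol).
H > Na: they share group 1; the group trend gives H the larger value.
I > H: period and group pull opposite ways; the across-period shift dominates (295 vs 73 kJ/mol).
For reference (kJ/mol): H 73, Na 53, In 29, I 295.
So from highest to lowest: I > H > Na > In.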